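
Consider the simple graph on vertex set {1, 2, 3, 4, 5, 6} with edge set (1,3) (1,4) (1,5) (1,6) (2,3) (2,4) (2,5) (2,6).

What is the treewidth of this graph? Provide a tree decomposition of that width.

Each bag holds 3 vertices, so the decomposition has width 2, which upper-bounds the treewidth. Since 2–4–1–5–2 is a cycle in G, G is not acyclic. Forests are exactly the graphs of treewidth ≤ 1, so tw(G) ≥ 2. Therefore the treewidth is 2.

Treewidth 2.
One such decomposition:
Bags: B1 = {1, 2, 4}  B2 = {1, 2, 5}  B3 = {1, 2, 3}  B4 = {1, 2, 6}
Tree: B1–B2, B2–B3, B3–B4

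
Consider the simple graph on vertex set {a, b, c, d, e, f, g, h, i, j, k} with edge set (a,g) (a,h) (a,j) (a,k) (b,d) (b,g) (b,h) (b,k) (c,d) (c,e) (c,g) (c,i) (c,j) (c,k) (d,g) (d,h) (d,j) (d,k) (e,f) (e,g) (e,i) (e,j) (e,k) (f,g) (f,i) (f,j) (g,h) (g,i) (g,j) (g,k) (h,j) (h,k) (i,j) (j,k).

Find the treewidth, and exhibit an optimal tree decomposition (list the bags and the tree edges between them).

Treewidth 4.
One optimal decomposition is:
Bags: B1 = {c, e, g, i, j}  B2 = {c, e, g, j, k}  B3 = {c, d, g, j, k}  B4 = {d, g, h, j, k}  B5 = {b, d, g, h, k}  B6 = {e, f, g, i, j}  B7 = {a, g, h, j, k}
Tree: B1–B2, B2–B3, B3–B4, B4–B5, B1–B6, B4–B7

Every bag has size at most 5, so the width is 5 − 1 = 4 and tw(G) ≤ 4. For the lower bound, the 5 vertices {e, f, g, i, j} are pairwise adjacent, and any tree decomposition puts a clique entirely inside one bag — forcing width ≥ 4. Combining the bounds, tw(G) = 4.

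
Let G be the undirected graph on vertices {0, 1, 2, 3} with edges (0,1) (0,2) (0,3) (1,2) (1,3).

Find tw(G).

A width-2 tree decomposition is:
Bags: B1 = {0, 1, 3}  B2 = {0, 1, 2}
Tree: B1–B2
The largest bag has 3 vertices, giving width 2; this decomposition certifies tw(G) ≤ 2. Conversely, {0, 1, 2} is a clique of size 3, and the vertices of any clique must share a bag in every tree decomposition; so some bag has ≥ 3 vertices and tw(G) ≥ 2. Therefore the treewidth is 2.

2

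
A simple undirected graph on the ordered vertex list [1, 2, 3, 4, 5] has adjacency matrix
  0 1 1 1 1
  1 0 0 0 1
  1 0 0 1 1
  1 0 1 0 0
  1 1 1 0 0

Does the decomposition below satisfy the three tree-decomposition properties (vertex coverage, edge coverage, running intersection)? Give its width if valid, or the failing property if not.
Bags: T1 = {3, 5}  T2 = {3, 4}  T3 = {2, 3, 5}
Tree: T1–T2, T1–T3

No — vertex 1 appears in no bag.

A tree decomposition must satisfy three properties: every vertex lies in some bag; for every edge, both endpoints lie together in some bag; and for every vertex, the bags containing it form a connected subtree. Here vertex 1 appears in no bag, so the decomposition is invalid.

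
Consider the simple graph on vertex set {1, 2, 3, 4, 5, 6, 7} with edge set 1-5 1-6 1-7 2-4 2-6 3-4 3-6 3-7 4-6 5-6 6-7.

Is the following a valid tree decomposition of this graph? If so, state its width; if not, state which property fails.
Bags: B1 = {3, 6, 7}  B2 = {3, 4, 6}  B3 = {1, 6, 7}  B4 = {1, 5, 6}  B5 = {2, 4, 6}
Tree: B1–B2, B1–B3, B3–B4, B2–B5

Yes; width 2.

Vertex coverage: the bags together contain {1, 2, 3, 4, 5, 6, 7}, the full vertex set. Edge coverage: each edge of G has both endpoints in at least one bag. Running intersection: for every vertex, the bags containing it form a connected subtree. All three properties hold, so this is a valid tree decomposition of width max|bag| − 1 = 2, and hence tw(G) ≤ 2.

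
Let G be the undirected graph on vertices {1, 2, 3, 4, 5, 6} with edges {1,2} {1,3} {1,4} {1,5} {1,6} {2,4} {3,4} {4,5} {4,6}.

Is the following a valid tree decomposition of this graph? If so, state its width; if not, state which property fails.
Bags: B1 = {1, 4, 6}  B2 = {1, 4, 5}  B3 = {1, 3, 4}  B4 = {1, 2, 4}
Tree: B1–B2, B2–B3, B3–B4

Every vertex of G appears in some bag (union = {1, 2, 3, 4, 5, 6}); every edge is covered by a bag; and for each vertex v the set of bags containing v is connected in the bag tree. The decomposition is therefore valid. The largest bag has 3 vertices, so the width is 2.

Yes; width 2.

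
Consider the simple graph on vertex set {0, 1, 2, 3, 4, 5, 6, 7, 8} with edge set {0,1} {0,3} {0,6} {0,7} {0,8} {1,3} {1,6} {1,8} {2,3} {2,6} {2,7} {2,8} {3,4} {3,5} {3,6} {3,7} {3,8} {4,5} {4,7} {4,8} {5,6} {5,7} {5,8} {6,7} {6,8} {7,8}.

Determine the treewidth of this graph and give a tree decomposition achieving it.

Treewidth 4.
One optimal decomposition is:
Bags: B1 = {0, 3, 6, 7, 8}  B2 = {0, 1, 3, 6, 8}  B3 = {3, 5, 6, 7, 8}  B4 = {3, 4, 5, 7, 8}  B5 = {2, 3, 6, 7, 8}
Tree: B1–B2, B1–B3, B3–B4, B1–B5

The largest bag has 5 vertices, giving width 4; this decomposition certifies tw(G) ≤ 4. For the lower bound, the 5 vertices {3, 4, 5, 7, 8} are pairwise adjacent, and any tree decomposition puts a clique entirely inside one bag — forcing width ≥ 4. Combining the bounds, tw(G) = 4.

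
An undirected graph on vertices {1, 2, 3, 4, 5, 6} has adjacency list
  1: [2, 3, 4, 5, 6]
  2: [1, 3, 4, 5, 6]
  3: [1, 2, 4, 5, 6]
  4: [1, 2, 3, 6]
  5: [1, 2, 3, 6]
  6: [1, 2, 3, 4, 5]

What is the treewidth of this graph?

A width-4 tree decomposition is:
Bags: B1 = {1, 2, 3, 5, 6}  B2 = {1, 2, 3, 4, 6}
Tree: B1–B2
Every bag has size at most 5, so the width is 5 − 1 = 4 and tw(G) ≤ 4. For the lower bound, the 5 vertices {1, 2, 3, 4, 6} are pairwise adjacent, and any tree decomposition puts a clique entirely inside one bag — forcing width ≥ 4. Hence tw(G) = 4 exactly.

4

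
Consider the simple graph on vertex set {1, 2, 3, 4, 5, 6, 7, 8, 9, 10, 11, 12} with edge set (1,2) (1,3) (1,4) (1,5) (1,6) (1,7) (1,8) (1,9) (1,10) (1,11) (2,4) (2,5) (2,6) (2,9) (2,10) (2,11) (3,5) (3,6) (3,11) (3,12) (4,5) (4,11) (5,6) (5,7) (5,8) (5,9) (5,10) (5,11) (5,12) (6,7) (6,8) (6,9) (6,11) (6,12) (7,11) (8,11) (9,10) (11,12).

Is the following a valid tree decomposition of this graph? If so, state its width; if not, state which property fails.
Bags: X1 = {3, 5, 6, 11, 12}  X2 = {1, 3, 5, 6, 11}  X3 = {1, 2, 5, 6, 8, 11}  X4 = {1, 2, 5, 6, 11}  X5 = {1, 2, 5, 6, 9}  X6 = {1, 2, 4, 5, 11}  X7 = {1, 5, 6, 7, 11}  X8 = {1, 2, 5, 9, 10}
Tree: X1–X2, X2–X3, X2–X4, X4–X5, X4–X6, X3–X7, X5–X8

A tree decomposition must satisfy three properties: every vertex lies in some bag; for every edge, both endpoints lie together in some bag; and for every vertex, the bags containing it form a connected subtree. Here bags containing vertex 2 are not connected in the tree, so the decomposition is invalid.

No — bags containing vertex 2 are not connected in the tree.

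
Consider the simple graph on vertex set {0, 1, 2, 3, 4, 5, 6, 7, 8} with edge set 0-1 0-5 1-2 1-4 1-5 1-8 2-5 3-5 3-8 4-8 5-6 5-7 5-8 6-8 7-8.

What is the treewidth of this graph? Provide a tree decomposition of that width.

Treewidth 2.
One optimal decomposition is:
Bags: B1 = {1, 5, 8}  B2 = {5, 6, 8}  B3 = {5, 7, 8}  B4 = {3, 5, 8}  B5 = {0, 1, 5}  B6 = {1, 2, 5}  B7 = {1, 4, 8}
Tree: B1–B2, B2–B3, B1–B4, B1–B5, B1–B6, B1–B7

The largest bag has 3 vertices, giving width 2; this decomposition certifies tw(G) ≤ 2. Conversely, {1, 4, 8} is a clique of size 3, and the vertices of any clique must share a bag in every tree decomposition; so some bag has ≥ 3 vertices and tw(G) ≥ 2. The upper and lower bounds meet at 2, so that is the treewidth.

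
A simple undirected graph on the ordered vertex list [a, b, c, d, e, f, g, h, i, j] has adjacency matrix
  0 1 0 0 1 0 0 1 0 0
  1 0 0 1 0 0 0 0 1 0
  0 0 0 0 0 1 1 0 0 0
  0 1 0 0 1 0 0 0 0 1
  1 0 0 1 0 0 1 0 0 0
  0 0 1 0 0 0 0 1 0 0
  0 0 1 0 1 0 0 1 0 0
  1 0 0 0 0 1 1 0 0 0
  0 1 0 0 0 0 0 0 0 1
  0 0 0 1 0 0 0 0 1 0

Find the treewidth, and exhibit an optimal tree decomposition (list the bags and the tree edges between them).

Treewidth 2.
Bags: B1 = {c, f, g}  B2 = {f, g, h}  B3 = {e, g, h}  B4 = {a, e, h}  B5 = {a, d, e}  B6 = {a, b, d}  B7 = {b, d, j}  B8 = {b, i, j}
Tree: B1–B2, B2–B3, B3–B4, B4–B5, B5–B6, B6–B7, B7–B8

Each bag holds 3 vertices, so the decomposition has width 2, which upper-bounds the treewidth. The edges c–f–h–g–c form a cycle, so G is not a tree and its treewidth is at least 2. Therefore the treewidth is 2.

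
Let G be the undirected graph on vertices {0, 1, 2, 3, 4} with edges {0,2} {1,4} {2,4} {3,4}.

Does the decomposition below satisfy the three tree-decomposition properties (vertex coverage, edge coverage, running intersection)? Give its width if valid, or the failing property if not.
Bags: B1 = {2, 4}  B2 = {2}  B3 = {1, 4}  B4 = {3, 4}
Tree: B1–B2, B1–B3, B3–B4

A tree decomposition must satisfy three properties: every vertex lies in some bag; for every edge, both endpoints lie together in some bag; and for every vertex, the bags containing it form a connected subtree. Here vertex 0 appears in no bag, so the decomposition is invalid.

No — vertex 0 appears in no bag.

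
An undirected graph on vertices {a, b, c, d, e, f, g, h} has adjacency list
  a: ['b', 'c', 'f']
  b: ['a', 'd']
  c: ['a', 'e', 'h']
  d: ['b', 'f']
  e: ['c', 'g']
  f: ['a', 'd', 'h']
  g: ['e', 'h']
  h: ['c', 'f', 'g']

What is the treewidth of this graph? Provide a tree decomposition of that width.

Treewidth 2.
Bags: B1 = {a, b, d}  B2 = {a, d, f}  B3 = {a, c, f}  B4 = {c, f, h}  B5 = {c, e, h}  B6 = {e, g, h}
Tree: B1–B2, B2–B3, B3–B4, B4–B5, B5–B6

The largest bag has 3 vertices, giving width 2; this decomposition certifies tw(G) ≤ 2. The edges b–d–f–a–b form a cycle, so G is not a tree and its treewidth is at least 2. Therefore the treewidth is 2.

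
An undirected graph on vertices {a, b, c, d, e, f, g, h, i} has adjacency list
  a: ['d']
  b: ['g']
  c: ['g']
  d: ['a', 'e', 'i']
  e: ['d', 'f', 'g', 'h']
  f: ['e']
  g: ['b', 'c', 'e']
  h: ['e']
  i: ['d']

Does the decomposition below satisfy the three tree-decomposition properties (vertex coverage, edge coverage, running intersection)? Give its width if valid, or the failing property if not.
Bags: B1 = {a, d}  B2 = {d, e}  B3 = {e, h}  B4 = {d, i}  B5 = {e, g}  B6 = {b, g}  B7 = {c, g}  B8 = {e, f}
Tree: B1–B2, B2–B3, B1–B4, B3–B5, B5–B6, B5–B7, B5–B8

Yes; width 1.

Vertex coverage: the bags together contain {a, b, c, d, e, f, g, h, i}, the full vertex set. Edge coverage: each edge of G has both endpoints in at least one bag. Running intersection: for every vertex, the bags containing it form a connected subtree. All three properties hold, so this is a valid tree decomposition of width max|bag| − 1 = 1, and hence tw(G) ≤ 1.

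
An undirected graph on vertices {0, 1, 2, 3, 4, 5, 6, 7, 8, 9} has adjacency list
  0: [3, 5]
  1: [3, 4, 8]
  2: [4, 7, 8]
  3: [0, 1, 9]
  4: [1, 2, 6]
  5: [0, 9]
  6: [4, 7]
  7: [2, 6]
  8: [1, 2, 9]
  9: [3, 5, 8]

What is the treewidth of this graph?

2

A width-2 tree decomposition is:
Bags: B1 = {2, 6, 7}  B2 = {2, 4, 6}  B3 = {2, 4, 8}  B4 = {1, 4, 8}  B5 = {1, 8, 9}  B6 = {1, 3, 9}  B7 = {3, 5, 9}  B8 = {0, 3, 5}
Tree: B1–B2, B2–B3, B3–B4, B4–B5, B5–B6, B6–B7, B7–B8
Every bag has size at most 3, so the width is 3 − 1 = 2 and tw(G) ≤ 2. For the lower bound, G contains the cycle 7–6–4–2–7, so G is not a forest; only forests have treewidth ≤ 1, hence tw(G) ≥ 2. Combining the bounds, tw(G) = 2.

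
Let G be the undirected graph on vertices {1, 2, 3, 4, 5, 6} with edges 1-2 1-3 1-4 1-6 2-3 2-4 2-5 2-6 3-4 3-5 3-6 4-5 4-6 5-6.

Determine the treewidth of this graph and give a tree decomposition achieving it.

Treewidth 4.
One optimal decomposition is:
Bags: B1 = {2, 3, 4, 5, 6}  B2 = {1, 2, 3, 4, 6}
Tree: B1–B2

The largest bag has 5 vertices, giving width 4; this decomposition certifies tw(G) ≤ 4. On the other hand G contains the 5-clique {1, 2, 3, 4, 6}. A clique must lie in a single bag of any decomposition, so no decomposition can have width below 4. Combining the bounds, tw(G) = 4.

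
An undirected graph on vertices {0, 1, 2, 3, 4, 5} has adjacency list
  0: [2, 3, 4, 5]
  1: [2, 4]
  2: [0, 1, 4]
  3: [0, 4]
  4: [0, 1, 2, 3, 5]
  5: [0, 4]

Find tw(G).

2

A width-2 tree decomposition is:
Bags: B1 = {0, 4, 5}  B2 = {0, 2, 4}  B3 = {0, 3, 4}  B4 = {1, 2, 4}
Tree: B1–B2, B1–B3, B2–B4
Each bag holds 3 vertices, so the decomposition has width 2, which upper-bounds the treewidth. Conversely, {0, 2, 4} is a clique of size 3, and the vertices of any clique must share a bag in every tree decomposition; so some bag has ≥ 3 vertices and tw(G) ≥ 2. Hence tw(G) = 2 exactly.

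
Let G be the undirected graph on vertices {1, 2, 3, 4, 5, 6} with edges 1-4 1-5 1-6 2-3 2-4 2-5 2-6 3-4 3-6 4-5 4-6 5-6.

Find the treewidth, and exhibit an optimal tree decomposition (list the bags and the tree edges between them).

Treewidth 3.
One such decomposition:
Bags: B1 = {2, 3, 4, 6}  B2 = {2, 4, 5, 6}  B3 = {1, 4, 5, 6}
Tree: B1–B2, B2–B3

Each bag holds 4 vertices, so the decomposition has width 3, which upper-bounds the treewidth. On the other hand G contains the 4-clique {1, 4, 5, 6}. A clique must lie in a single bag of any decomposition, so no decomposition can have width below 3. Therefore the treewidth is 3.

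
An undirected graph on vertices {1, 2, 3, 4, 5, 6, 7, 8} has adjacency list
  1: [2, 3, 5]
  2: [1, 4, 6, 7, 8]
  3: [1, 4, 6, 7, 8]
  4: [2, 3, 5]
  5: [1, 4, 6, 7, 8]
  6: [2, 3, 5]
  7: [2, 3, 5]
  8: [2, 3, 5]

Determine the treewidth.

A width-3 tree decomposition is:
Bags: B1 = {2, 3, 5, 8}  B2 = {2, 3, 5, 6}  B3 = {1, 2, 3, 5}  B4 = {2, 3, 4, 5}  B5 = {2, 3, 5, 7}
Tree: B1–B2, B2–B3, B3–B4, B4–B5
Every bag has size at most 4, so the width is 4 − 1 = 3 and tw(G) ≤ 3. For the lower bound: the 4 vertex sets {3,8}, {2,6}, {5}, {1} are disjoint, each induces a connected subgraph, and every pair is joined by at least one edge of G. Contracting each set to a single vertex therefore yields K_{4} as a minor, and since treewidth is minor-monotone, tw(G) ≥ tw(K_{4}) = 3. Combining the bounds, tw(G) = 3.

3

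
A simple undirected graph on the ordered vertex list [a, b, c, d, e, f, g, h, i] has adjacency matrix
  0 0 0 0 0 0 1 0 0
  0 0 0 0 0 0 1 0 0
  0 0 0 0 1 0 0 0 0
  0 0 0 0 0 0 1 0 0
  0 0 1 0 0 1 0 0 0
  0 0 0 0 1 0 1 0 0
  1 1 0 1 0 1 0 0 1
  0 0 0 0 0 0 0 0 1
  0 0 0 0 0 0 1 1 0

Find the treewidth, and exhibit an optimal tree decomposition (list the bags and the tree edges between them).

Treewidth 1.
Bags: B1 = {g, i}  B2 = {f, g}  B3 = {h, i}  B4 = {d, g}  B5 = {b, g}  B6 = {e, f}  B7 = {a, g}  B8 = {c, e}
Tree: B1–B2, B1–B3, B1–B4, B1–B5, B2–B6, B5–B7, B6–B8

Each bag holds 2 vertices, so the decomposition has width 1, which upper-bounds the treewidth. Any graph with an edge has treewidth ≥ 1, and G has the edge g–i. The upper and lower bounds meet at 1, so that is the treewidth.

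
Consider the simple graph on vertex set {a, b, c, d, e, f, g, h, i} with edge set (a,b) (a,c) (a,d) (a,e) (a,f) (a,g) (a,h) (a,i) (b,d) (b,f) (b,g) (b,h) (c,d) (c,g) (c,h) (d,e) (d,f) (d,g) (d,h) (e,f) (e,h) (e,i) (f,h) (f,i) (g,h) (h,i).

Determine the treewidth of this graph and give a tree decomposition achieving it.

Every bag has size at most 5, so the width is 5 − 1 = 4 and tw(G) ≤ 4. On the other hand G contains the 5-clique {a, c, d, g, h}. A clique must lie in a single bag of any decomposition, so no decomposition can have width below 4. Combining the bounds, tw(G) = 4.

Treewidth 4.
One optimal decomposition is:
Bags: B1 = {a, d, e, f, h}  B2 = {a, b, d, f, h}  B3 = {a, b, d, g, h}  B4 = {a, e, f, h, i}  B5 = {a, c, d, g, h}
Tree: B1–B2, B2–B3, B1–B4, B3–B5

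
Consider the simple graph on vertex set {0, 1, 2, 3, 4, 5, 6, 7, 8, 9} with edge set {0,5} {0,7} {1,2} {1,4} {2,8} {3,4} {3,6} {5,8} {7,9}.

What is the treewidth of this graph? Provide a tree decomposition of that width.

Each bag holds 2 vertices, so the decomposition has width 1, which upper-bounds the treewidth. Since G has at least one edge (e.g. 9–7), it is not an edgeless graph, so tw(G) ≥ 1. The upper and lower bounds meet at 1, so that is the treewidth.

Treewidth 1.
Bags: B1 = {7, 9}  B2 = {0, 7}  B3 = {0, 5}  B4 = {5, 8}  B5 = {2, 8}  B6 = {1, 2}  B7 = {1, 4}  B8 = {3, 4}  B9 = {3, 6}
Tree: B1–B2, B2–B3, B3–B4, B4–B5, B5–B6, B6–B7, B7–B8, B8–B9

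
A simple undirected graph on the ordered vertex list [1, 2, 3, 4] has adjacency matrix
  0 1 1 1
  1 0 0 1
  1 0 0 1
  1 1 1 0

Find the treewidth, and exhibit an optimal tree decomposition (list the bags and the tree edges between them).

The largest bag has 3 vertices, giving width 2; this decomposition certifies tw(G) ≤ 2. Conversely, {1, 2, 4} is a clique of size 3, and the vertices of any clique must share a bag in every tree decomposition; so some bag has ≥ 3 vertices and tw(G) ≥ 2. Therefore the treewidth is 2.

Treewidth 2.
Bags: B1 = {1, 3, 4}  B2 = {1, 2, 4}
Tree: B1–B2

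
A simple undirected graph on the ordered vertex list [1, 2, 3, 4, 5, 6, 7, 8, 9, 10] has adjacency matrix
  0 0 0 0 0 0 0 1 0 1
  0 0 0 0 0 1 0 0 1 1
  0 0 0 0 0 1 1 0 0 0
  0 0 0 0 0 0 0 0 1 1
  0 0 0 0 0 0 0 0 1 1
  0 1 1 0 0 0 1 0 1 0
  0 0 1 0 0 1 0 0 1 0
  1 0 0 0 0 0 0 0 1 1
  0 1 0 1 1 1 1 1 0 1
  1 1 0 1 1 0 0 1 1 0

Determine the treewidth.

A width-2 tree decomposition is:
Bags: B1 = {2, 9, 10}  B2 = {2, 6, 9}  B3 = {5, 9, 10}  B4 = {6, 7, 9}  B5 = {8, 9, 10}  B6 = {4, 9, 10}  B7 = {1, 8, 10}  B8 = {3, 6, 7}
Tree: B1–B2, B1–B3, B2–B4, B3–B5, B3–B6, B5–B7, B4–B8
The largest bag has 3 vertices, giving width 2; this decomposition certifies tw(G) ≤ 2. For the lower bound, the 3 vertices {1, 8, 10} are pairwise adjacent, and any tree decomposition puts a clique entirely inside one bag — forcing width ≥ 2. Hence tw(G) = 2 exactly.

2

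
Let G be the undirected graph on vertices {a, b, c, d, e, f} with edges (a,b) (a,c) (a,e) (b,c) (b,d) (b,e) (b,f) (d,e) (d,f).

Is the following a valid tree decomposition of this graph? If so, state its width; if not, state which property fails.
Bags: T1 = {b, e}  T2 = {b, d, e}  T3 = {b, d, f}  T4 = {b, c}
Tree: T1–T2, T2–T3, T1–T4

No — vertex a appears in no bag.

A tree decomposition must satisfy three properties: every vertex lies in some bag; for every edge, both endpoints lie together in some bag; and for every vertex, the bags containing it form a connected subtree. Here vertex a appears in no bag, so the decomposition is invalid.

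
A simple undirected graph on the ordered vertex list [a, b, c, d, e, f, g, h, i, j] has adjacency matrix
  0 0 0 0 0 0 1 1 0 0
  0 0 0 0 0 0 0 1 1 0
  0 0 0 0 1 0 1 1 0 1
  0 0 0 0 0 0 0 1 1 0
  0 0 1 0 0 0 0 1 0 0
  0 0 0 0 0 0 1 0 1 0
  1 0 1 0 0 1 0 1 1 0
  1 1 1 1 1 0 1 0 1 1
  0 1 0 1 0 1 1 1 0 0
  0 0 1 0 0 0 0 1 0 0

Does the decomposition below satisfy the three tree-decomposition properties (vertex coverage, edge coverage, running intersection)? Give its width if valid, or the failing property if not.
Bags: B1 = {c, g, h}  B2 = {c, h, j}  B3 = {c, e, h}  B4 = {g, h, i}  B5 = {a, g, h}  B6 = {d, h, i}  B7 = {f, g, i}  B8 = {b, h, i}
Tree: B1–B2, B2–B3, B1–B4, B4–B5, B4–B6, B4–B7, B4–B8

Yes; width 2.

Vertex coverage: the bags together contain {a, b, c, d, e, f, g, h, i, j}, the full vertex set. Edge coverage: each edge of G has both endpoints in at least one bag. Running intersection: for every vertex, the bags containing it form a connected subtree. All three properties hold, so this is a valid tree decomposition of width max|bag| − 1 = 2, and hence tw(G) ≤ 2.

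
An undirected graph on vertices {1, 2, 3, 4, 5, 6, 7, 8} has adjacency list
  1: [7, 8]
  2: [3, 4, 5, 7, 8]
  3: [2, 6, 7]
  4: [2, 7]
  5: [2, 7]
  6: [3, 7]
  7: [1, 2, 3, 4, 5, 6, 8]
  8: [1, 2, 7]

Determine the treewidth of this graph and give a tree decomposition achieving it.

Every bag has size at most 3, so the width is 3 − 1 = 2 and tw(G) ≤ 2. Conversely, {1, 7, 8} is a clique of size 3, and the vertices of any clique must share a bag in every tree decomposition; so some bag has ≥ 3 vertices and tw(G) ≥ 2. Therefore the treewidth is 2.

Treewidth 2.
One such decomposition:
Bags: B1 = {2, 3, 7}  B2 = {2, 4, 7}  B3 = {2, 7, 8}  B4 = {2, 5, 7}  B5 = {1, 7, 8}  B6 = {3, 6, 7}
Tree: B1–B2, B1–B3, B3–B4, B3–B5, B1–B6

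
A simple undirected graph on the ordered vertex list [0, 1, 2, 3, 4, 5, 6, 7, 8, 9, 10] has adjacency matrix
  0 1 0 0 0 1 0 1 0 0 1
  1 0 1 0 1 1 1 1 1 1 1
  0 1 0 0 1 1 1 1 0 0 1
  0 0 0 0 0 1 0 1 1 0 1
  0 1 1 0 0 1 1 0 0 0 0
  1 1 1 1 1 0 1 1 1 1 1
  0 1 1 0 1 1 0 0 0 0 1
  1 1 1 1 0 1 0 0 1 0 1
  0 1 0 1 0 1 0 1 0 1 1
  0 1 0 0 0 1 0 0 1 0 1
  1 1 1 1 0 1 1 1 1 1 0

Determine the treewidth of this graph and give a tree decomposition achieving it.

Treewidth 4.
Bags: B1 = {0, 1, 5, 7, 10}  B2 = {1, 5, 7, 8, 10}  B3 = {3, 5, 7, 8, 10}  B4 = {1, 2, 5, 7, 10}  B5 = {1, 2, 5, 6, 10}  B6 = {1, 2, 4, 5, 6}  B7 = {1, 5, 8, 9, 10}
Tree: B1–B2, B2–B3, B1–B4, B4–B5, B5–B6, B2–B7

The largest bag has 5 vertices, giving width 4; this decomposition certifies tw(G) ≤ 4. On the other hand G contains the 5-clique {1, 5, 8, 9, 10}. A clique must lie in a single bag of any decomposition, so no decomposition can have width below 4. Combining the bounds, tw(G) = 4.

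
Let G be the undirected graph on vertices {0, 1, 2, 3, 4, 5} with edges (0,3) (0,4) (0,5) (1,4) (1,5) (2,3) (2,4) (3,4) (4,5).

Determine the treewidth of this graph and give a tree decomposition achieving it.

Treewidth 2.
Bags: B1 = {1, 4, 5}  B2 = {0, 4, 5}  B3 = {0, 3, 4}  B4 = {2, 3, 4}
Tree: B1–B2, B2–B3, B3–B4

The largest bag has 3 vertices, giving width 2; this decomposition certifies tw(G) ≤ 2. Conversely, {0, 3, 4} is a clique of size 3, and the vertices of any clique must share a bag in every tree decomposition; so some bag has ≥ 3 vertices and tw(G) ≥ 2. The upper and lower bounds meet at 2, so that is the treewidth.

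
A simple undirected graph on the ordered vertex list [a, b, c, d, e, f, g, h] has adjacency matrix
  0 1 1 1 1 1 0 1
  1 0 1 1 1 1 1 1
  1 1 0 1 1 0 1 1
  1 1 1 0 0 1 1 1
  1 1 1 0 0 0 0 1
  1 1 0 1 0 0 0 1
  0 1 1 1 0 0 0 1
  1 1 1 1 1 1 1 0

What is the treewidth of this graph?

4

A width-4 tree decomposition is:
Bags: B1 = {a, b, c, d, h}  B2 = {a, b, c, e, h}  B3 = {a, b, d, f, h}  B4 = {b, c, d, g, h}
Tree: B1–B2, B1–B3, B1–B4
The largest bag has 5 vertices, giving width 4; this decomposition certifies tw(G) ≤ 4. For the lower bound, the 5 vertices {b, c, d, g, h} are pairwise adjacent, and any tree decomposition puts a clique entirely inside one bag — forcing width ≥ 4. Hence tw(G) = 4 exactly.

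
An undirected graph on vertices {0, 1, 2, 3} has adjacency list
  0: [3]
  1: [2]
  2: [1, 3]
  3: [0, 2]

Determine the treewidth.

1

A width-1 tree decomposition is:
Bags: B1 = {1, 2}  B2 = {2, 3}  B3 = {0, 3}
Tree: B1–B2, B2–B3
The largest bag has 2 vertices, giving width 1; this decomposition certifies tw(G) ≤ 1. Since G has at least one edge (e.g. 2–1), it is not an edgeless graph, so tw(G) ≥ 1. The upper and lower bounds meet at 1, so that is the treewidth.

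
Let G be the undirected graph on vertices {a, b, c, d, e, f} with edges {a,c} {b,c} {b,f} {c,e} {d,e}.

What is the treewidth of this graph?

A width-1 tree decomposition is:
Bags: B1 = {d, e}  B2 = {c, e}  B3 = {a, c}  B4 = {b, c}  B5 = {b, f}
Tree: B1–B2, B2–B3, B2–B4, B4–B5
Every bag has size at most 2, so the width is 2 − 1 = 1 and tw(G) ≤ 1. G has an edge, so its treewidth is at least 1. Therefore the treewidth is 1.

1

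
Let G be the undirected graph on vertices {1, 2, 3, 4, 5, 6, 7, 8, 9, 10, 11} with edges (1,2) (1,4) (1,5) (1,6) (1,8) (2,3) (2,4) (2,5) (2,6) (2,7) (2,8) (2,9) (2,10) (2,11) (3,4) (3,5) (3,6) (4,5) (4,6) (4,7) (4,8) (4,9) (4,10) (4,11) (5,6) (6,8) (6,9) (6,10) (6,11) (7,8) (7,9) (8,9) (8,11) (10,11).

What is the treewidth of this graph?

4

A width-4 tree decomposition is:
Bags: B1 = {2, 4, 6, 8, 9}  B2 = {2, 4, 7, 8, 9}  B3 = {1, 2, 4, 6, 8}  B4 = {2, 4, 6, 8, 11}  B5 = {1, 2, 4, 5, 6}  B6 = {2, 4, 6, 10, 11}  B7 = {2, 3, 4, 5, 6}
Tree: B1–B2, B1–B3, B1–B4, B3–B5, B4–B6, B5–B7
Every bag has size at most 5, so the width is 5 − 1 = 4 and tw(G) ≤ 4. Conversely, {1, 2, 4, 6, 8} is a clique of size 5, and the vertices of any clique must share a bag in every tree decomposition; so some bag has ≥ 5 vertices and tw(G) ≥ 4. Combining the bounds, tw(G) = 4.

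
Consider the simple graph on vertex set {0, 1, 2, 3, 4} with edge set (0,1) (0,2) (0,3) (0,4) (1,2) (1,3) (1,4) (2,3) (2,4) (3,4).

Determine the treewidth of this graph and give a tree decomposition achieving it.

A single bag containing all 5 vertices is trivially a valid decomposition of width 4. On the other hand G contains the 5-clique {0, 1, 2, 3, 4}. A clique must lie in a single bag of any decomposition, so no decomposition can have width below 4. Combining the bounds, tw(G) = 4.

Treewidth 4.
One such decomposition:
Bags: B1 = {0, 1, 2, 3, 4}
Tree: (single bag)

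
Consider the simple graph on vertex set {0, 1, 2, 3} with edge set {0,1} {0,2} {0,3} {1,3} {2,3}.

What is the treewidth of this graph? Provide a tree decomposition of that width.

The largest bag has 3 vertices, giving width 2; this decomposition certifies tw(G) ≤ 2. On the other hand G contains the 3-clique {0, 1, 3}. A clique must lie in a single bag of any decomposition, so no decomposition can have width below 2. Hence tw(G) = 2 exactly.

Treewidth 2.
One optimal decomposition is:
Bags: B1 = {0, 1, 3}  B2 = {0, 2, 3}
Tree: B1–B2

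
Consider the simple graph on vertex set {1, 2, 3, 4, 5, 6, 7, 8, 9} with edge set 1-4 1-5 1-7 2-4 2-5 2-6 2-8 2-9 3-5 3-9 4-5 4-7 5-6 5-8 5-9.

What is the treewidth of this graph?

A width-2 tree decomposition is:
Bags: B1 = {2, 5, 9}  B2 = {2, 4, 5}  B3 = {1, 4, 5}  B4 = {2, 5, 6}  B5 = {3, 5, 9}  B6 = {2, 5, 8}  B7 = {1, 4, 7}
Tree: B1–B2, B2–B3, B2–B4, B1–B5, B4–B6, B3–B7
Each bag holds 3 vertices, so the decomposition has width 2, which upper-bounds the treewidth. Conversely, {1, 4, 5} is a clique of size 3, and the vertices of any clique must share a bag in every tree decomposition; so some bag has ≥ 3 vertices and tw(G) ≥ 2. Combining the bounds, tw(G) = 2.

2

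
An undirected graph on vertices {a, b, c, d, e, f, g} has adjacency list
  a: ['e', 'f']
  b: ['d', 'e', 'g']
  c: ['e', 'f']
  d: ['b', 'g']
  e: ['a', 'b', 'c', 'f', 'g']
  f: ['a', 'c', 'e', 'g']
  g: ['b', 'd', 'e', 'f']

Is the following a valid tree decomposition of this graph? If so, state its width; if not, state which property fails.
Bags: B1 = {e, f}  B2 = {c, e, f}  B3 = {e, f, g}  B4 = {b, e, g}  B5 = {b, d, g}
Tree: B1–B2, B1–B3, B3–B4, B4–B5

A tree decomposition must satisfy three properties: every vertex lies in some bag; for every edge, both endpoints lie together in some bag; and for every vertex, the bags containing it form a connected subtree. Here vertex a appears in no bag, so the decomposition is invalid.

No — vertex a appears in no bag.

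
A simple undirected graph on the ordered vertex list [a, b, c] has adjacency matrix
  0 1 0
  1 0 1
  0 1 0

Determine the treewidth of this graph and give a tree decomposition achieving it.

The largest bag has 2 vertices, giving width 1; this decomposition certifies tw(G) ≤ 1. Since G has at least one edge (e.g. b–a), it is not an edgeless graph, so tw(G) ≥ 1. The upper and lower bounds meet at 1, so that is the treewidth.

Treewidth 1.
One optimal decomposition is:
Bags: B1 = {a, b}  B2 = {b, c}
Tree: B1–B2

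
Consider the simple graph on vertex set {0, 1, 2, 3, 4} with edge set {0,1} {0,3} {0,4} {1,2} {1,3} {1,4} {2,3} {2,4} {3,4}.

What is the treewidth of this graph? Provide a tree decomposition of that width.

Treewidth 3.
One such decomposition:
Bags: B1 = {0, 1, 3, 4}  B2 = {1, 2, 3, 4}
Tree: B1–B2

Each bag holds 4 vertices, so the decomposition has width 3, which upper-bounds the treewidth. Conversely, {0, 1, 3, 4} is a clique of size 4, and the vertices of any clique must share a bag in every tree decomposition; so some bag has ≥ 4 vertices and tw(G) ≥ 3. Therefore the treewidth is 3.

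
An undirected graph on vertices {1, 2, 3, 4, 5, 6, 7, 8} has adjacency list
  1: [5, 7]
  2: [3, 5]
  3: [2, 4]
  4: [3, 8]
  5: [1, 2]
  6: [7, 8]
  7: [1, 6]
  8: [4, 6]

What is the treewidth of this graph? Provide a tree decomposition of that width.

Each bag holds 3 vertices, so the decomposition has width 2, which upper-bounds the treewidth. For the lower bound, G contains the cycle 8–6–7–1–5–2–3–4–8, so G is not a forest; only forests have treewidth ≤ 1, hence tw(G) ≥ 2. The upper and lower bounds meet at 2, so that is the treewidth.

Treewidth 2.
One such decomposition:
Bags: B1 = {6, 7, 8}  B2 = {1, 7, 8}  B3 = {1, 5, 8}  B4 = {2, 5, 8}  B5 = {2, 3, 8}  B6 = {3, 4, 8}
Tree: B1–B2, B2–B3, B3–B4, B4–B5, B5–B6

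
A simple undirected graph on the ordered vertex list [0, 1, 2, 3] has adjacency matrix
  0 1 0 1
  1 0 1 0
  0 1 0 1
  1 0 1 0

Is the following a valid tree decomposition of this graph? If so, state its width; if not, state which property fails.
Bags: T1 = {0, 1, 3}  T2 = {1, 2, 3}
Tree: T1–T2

Every vertex of G appears in some bag (union = {0, 1, 2, 3}); every edge is covered by a bag; and for each vertex v the set of bags containing v is connected in the bag tree. The decomposition is therefore valid. The largest bag has 3 vertices, so the width is 2.

Yes; width 2.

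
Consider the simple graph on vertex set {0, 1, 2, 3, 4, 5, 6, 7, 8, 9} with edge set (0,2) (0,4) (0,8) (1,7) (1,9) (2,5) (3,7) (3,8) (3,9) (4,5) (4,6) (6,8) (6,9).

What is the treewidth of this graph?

A width-2 tree decomposition is:
Bags: B1 = {2, 4, 5}  B2 = {0, 2, 4}  B3 = {0, 4, 6}  B4 = {0, 6, 8}  B5 = {6, 8, 9}  B6 = {3, 8, 9}  B7 = {1, 3, 9}  B8 = {1, 3, 7}
Tree: B1–B2, B2–B3, B3–B4, B4–B5, B5–B6, B6–B7, B7–B8
Every bag has size at most 3, so the width is 3 − 1 = 2 and tw(G) ≤ 2. Since 5–2–0–4–5 is a cycle in G, G is not acyclic. Forests are exactly the graphs of treewidth ≤ 1, so tw(G) ≥ 2. The upper and lower bounds meet at 2, so that is the treewidth.

2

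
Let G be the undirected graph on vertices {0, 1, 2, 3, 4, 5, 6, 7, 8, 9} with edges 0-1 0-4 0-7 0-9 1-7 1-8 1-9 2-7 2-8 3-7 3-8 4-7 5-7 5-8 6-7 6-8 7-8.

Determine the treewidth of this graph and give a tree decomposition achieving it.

Treewidth 2.
One optimal decomposition is:
Bags: B1 = {6, 7, 8}  B2 = {1, 7, 8}  B3 = {0, 1, 7}  B4 = {5, 7, 8}  B5 = {3, 7, 8}  B6 = {2, 7, 8}  B7 = {0, 4, 7}  B8 = {0, 1, 9}
Tree: B1–B2, B2–B3, B2–B4, B1–B5, B2–B6, B3–B7, B3–B8

The largest bag has 3 vertices, giving width 2; this decomposition certifies tw(G) ≤ 2. On the other hand G contains the 3-clique {0, 1, 9}. A clique must lie in a single bag of any decomposition, so no decomposition can have width below 2. The upper and lower bounds meet at 2, so that is the treewidth.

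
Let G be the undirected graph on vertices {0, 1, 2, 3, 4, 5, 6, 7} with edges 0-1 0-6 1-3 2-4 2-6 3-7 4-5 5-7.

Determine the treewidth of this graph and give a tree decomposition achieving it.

Treewidth 2.
Bags: B1 = {0, 1, 3}  B2 = {0, 3, 7}  B3 = {0, 5, 7}  B4 = {0, 4, 5}  B5 = {0, 2, 4}  B6 = {0, 2, 6}
Tree: B1–B2, B2–B3, B3–B4, B4–B5, B5–B6

Every bag has size at most 3, so the width is 3 − 1 = 2 and tw(G) ≤ 2. For the lower bound, G contains the cycle 0–1–3–7–5–4–2–6–0, so G is not a forest; only forests have treewidth ≤ 1, hence tw(G) ≥ 2. Combining the bounds, tw(G) = 2.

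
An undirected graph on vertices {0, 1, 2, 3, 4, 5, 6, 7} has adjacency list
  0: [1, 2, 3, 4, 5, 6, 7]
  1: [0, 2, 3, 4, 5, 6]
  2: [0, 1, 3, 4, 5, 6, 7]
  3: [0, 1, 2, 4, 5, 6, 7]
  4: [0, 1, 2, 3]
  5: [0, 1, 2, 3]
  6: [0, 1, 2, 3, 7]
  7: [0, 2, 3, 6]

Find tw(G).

A width-4 tree decomposition is:
Bags: B1 = {0, 1, 2, 3, 5}  B2 = {0, 1, 2, 3, 4}  B3 = {0, 1, 2, 3, 6}  B4 = {0, 2, 3, 6, 7}
Tree: B1–B2, B2–B3, B3–B4
Every bag has size at most 5, so the width is 5 − 1 = 4 and tw(G) ≤ 4. For the lower bound, the 5 vertices {0, 1, 2, 3, 4} are pairwise adjacent, and any tree decomposition puts a clique entirely inside one bag — forcing width ≥ 4. Hence tw(G) = 4 exactly.

4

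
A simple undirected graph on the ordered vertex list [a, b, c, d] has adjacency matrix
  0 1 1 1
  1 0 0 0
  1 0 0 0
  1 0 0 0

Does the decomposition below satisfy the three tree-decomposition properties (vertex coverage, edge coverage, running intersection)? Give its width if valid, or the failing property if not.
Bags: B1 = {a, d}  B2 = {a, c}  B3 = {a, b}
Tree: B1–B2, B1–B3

Yes; width 1.

Every vertex of G appears in some bag (union = {a, b, c, d}); every edge is covered by a bag; and for each vertex v the set of bags containing v is connected in the bag tree. The decomposition is therefore valid. The largest bag has 2 vertices, so the width is 1.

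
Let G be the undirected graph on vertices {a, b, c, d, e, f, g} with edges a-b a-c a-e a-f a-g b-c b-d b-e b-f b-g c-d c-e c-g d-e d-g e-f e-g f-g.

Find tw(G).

4

A width-4 tree decomposition is:
Bags: B1 = {a, b, e, f, g}  B2 = {a, b, c, e, g}  B3 = {b, c, d, e, g}
Tree: B1–B2, B2–B3
The largest bag has 5 vertices, giving width 4; this decomposition certifies tw(G) ≤ 4. Conversely, {b, c, d, e, g} is a clique of size 5, and the vertices of any clique must share a bag in every tree decomposition; so some bag has ≥ 5 vertices and tw(G) ≥ 4. Combining the bounds, tw(G) = 4.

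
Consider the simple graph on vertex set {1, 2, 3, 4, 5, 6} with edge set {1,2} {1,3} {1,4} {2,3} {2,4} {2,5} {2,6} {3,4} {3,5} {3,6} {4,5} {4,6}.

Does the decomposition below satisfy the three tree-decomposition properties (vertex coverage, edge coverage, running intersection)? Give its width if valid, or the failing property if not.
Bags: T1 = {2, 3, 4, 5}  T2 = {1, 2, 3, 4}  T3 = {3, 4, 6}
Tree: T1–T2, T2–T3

A tree decomposition must satisfy three properties: every vertex lies in some bag; for every edge, both endpoints lie together in some bag; and for every vertex, the bags containing it form a connected subtree. Here edge (2,6) lies in no bag, so the decomposition is invalid.

No — edge (2,6) lies in no bag.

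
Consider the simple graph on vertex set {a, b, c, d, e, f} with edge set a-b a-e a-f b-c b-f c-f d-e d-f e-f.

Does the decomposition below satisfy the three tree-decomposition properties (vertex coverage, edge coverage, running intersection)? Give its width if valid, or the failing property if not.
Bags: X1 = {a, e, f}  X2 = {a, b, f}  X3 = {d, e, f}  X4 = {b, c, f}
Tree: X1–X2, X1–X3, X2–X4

Yes; width 2.

Every vertex of G appears in some bag (union = {a, b, c, d, e, f}); every edge is covered by a bag; and for each vertex v the set of bags containing v is connected in the bag tree. The decomposition is therefore valid. The largest bag has 3 vertices, so the width is 2.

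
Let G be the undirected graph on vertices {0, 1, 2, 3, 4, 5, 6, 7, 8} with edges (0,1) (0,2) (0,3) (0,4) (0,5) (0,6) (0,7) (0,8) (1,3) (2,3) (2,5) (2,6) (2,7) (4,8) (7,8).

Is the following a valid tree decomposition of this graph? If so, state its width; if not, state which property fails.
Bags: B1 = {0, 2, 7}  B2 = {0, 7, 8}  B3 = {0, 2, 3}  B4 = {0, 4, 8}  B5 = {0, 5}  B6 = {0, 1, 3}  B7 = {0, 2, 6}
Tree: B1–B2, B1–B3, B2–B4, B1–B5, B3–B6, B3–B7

A tree decomposition must satisfy three properties: every vertex lies in some bag; for every edge, both endpoints lie together in some bag; and for every vertex, the bags containing it form a connected subtree. Here edge (2,5) lies in no bag, so the decomposition is invalid.

No — edge (2,5) lies in no bag.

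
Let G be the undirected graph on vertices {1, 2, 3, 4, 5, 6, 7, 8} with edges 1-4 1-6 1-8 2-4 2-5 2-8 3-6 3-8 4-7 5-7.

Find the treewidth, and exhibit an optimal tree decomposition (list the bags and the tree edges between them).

Each bag holds 3 vertices, so the decomposition has width 2, which upper-bounds the treewidth. Since 6–3–8–1–6 is a cycle in G, G is not acyclic. Forests are exactly the graphs of treewidth ≤ 1, so tw(G) ≥ 2. The upper and lower bounds meet at 2, so that is the treewidth.

Treewidth 2.
Bags: B1 = {1, 3, 6}  B2 = {1, 3, 8}  B3 = {1, 4, 8}  B4 = {2, 4, 8}  B5 = {2, 4, 7}  B6 = {2, 5, 7}
Tree: B1–B2, B2–B3, B3–B4, B4–B5, B5–B6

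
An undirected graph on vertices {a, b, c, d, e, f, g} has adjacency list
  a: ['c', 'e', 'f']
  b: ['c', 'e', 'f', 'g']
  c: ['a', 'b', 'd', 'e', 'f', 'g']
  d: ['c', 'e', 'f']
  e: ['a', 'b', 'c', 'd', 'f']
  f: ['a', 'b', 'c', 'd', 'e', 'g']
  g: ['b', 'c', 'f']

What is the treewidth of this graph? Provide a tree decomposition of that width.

Treewidth 3.
One such decomposition:
Bags: B1 = {b, c, f, g}  B2 = {b, c, e, f}  B3 = {a, c, e, f}  B4 = {c, d, e, f}
Tree: B1–B2, B2–B3, B3–B4

Every bag has size at most 4, so the width is 4 − 1 = 3 and tw(G) ≤ 3. For the lower bound, the 4 vertices {b, c, f, g} are pairwise adjacent, and any tree decomposition puts a clique entirely inside one bag — forcing width ≥ 3. Therefore the treewidth is 3.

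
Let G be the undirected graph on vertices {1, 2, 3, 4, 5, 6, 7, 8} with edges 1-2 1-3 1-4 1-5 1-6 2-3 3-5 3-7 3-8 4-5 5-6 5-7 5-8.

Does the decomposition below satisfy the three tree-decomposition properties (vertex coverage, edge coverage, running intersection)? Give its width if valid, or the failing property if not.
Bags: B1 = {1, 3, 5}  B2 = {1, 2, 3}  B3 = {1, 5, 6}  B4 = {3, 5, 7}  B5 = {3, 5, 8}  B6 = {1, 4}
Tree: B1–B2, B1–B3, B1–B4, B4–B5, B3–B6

No — edge (5,4) lies in no bag.

A tree decomposition must satisfy three properties: every vertex lies in some bag; for every edge, both endpoints lie together in some bag; and for every vertex, the bags containing it form a connected subtree. Here edge (5,4) lies in no bag, so the decomposition is invalid.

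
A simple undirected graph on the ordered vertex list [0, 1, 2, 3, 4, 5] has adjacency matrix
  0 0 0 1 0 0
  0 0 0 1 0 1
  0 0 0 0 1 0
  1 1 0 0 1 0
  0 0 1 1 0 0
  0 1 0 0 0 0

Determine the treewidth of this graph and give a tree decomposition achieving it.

The largest bag has 2 vertices, giving width 1; this decomposition certifies tw(G) ≤ 1. Since G has at least one edge (e.g. 4–3), it is not an edgeless graph, so tw(G) ≥ 1. Therefore the treewidth is 1.

Treewidth 1.
One optimal decomposition is:
Bags: B1 = {3, 4}  B2 = {1, 3}  B3 = {0, 3}  B4 = {2, 4}  B5 = {1, 5}
Tree: B1–B2, B1–B3, B1–B4, B2–B5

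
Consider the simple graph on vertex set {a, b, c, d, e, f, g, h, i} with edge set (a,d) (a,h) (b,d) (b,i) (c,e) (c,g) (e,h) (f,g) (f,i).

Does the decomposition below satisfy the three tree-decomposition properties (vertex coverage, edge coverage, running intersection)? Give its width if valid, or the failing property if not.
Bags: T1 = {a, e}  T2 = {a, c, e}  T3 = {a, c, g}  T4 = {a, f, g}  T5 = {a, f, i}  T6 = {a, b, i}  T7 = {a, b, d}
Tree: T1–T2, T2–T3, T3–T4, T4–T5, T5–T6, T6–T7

A tree decomposition must satisfy three properties: every vertex lies in some bag; for every edge, both endpoints lie together in some bag; and for every vertex, the bags containing it form a connected subtree. Here vertex h appears in no bag, so the decomposition is invalid.

No — vertex h appears in no bag.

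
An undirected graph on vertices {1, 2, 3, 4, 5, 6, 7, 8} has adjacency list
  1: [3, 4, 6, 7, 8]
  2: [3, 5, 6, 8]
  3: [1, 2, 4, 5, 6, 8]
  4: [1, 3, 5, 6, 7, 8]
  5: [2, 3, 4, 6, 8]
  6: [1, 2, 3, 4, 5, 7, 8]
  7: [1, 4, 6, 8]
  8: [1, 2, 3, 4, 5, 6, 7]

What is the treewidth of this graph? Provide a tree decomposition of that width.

The largest bag has 5 vertices, giving width 4; this decomposition certifies tw(G) ≤ 4. For the lower bound, the 5 vertices {2, 3, 5, 6, 8} are pairwise adjacent, and any tree decomposition puts a clique entirely inside one bag — forcing width ≥ 4. Therefore the treewidth is 4.

Treewidth 4.
One optimal decomposition is:
Bags: B1 = {3, 4, 5, 6, 8}  B2 = {1, 3, 4, 6, 8}  B3 = {1, 4, 6, 7, 8}  B4 = {2, 3, 5, 6, 8}
Tree: B1–B2, B2–B3, B1–B4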